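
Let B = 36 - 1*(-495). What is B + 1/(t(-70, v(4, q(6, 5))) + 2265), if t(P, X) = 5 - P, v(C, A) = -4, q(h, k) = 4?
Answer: 1242541/2340 ≈ 531.00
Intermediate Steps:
B = 531 (B = 36 + 495 = 531)
B + 1/(t(-70, v(4, q(6, 5))) + 2265) = 531 + 1/((5 - 1*(-70)) + 2265) = 531 + 1/((5 + 70) + 2265) = 531 + 1/(75 + 2265) = 531 + 1/2340 = 1242541/2340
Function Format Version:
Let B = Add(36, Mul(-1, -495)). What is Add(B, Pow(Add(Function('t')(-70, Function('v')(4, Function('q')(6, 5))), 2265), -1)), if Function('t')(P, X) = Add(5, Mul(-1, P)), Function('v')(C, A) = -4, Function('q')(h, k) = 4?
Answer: Rational(1242541, 2340) ≈ 531.00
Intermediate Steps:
B = 531 (B = Add(36, 495) = 531)
Add(B, Pow(Add(Function('t')(-70, Function('v')(4, Function('q')(6, 5))), 2265), -1)) = Add(531, Pow(Add(Add(5, Mul(-1, -70)), 2265), -1)) = Add(531, Pow(Add(Add(5, 70), 2265), -1)) = Add(531, Pow(Add(75, 2265), -1)) = Add(531, Pow(2340, -1)) = Add(531, Rational(1, 2340)) = Rational(1242541, 2340)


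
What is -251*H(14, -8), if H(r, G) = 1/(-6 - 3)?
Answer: 251/9 ≈ 27.889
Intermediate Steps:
H(r, G) = -⅑ (H(r, G) = 1/(-9) = -⅑)
-251*H(14, -8) = -251*(-⅑) = 251/9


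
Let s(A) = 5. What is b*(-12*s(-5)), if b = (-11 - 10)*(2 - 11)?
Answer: -11340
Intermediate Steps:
b = 189 (b = -21*(-9) = 189)
b*(-12*s(-5)) = 189*(-12*5) = 189*(-60) = -11340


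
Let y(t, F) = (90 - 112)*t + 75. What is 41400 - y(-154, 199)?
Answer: 37937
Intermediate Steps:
y(t, F) = 75 - 22*t (y(t, F) = -22*t + 75 = 75 - 22*t)
41400 - y(-154, 199) = 41400 - (75 - 22*(-154)) = 41400 - (75 + 3388) = 41400 - 1*3463 = 41400 - 3463 = 37937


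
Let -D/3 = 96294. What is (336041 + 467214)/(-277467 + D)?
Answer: -803255/566349 ≈ -1.4183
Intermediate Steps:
D = -288882 (D = -3*96294 = -288882)
(336041 + 467214)/(-277467 + D) = (336041 + 467214)/(-277467 - 288882) = 803255/(-566349) = 803255*(-1/566349) = -803255/566349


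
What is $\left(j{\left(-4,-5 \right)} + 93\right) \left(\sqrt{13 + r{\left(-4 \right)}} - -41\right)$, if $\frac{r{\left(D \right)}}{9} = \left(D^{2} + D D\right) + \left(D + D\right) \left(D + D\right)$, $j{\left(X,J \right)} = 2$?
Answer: $3895 + 95 \sqrt{877} \approx 6708.3$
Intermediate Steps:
$r{\left(D \right)} = 54 D^{2}$ ($r{\left(D \right)} = 9 \left(\left(D^{2} + D D\right) + \left(D + D\right) \left(D + D\right)\right) = 9 \left(\left(D^{2} + D^{2}\right) + 2 D 2 D\right) = 9 \left(2 D^{2} + 4 D^{2}\right) = 9 \cdot 6 D^{2} = 54 D^{2}$)
$\left(j{\left(-4,-5 \right)} + 93\right) \left(\sqrt{13 + r{\left(-4 \right)}} - -41\right) = \left(2 + 93\right) \left(\sqrt{13 + 54 \left(-4\right)^{2}} - -41\right) = 95 \left(\sqrt{13 + 54 \cdot 16} + 41\right) = 95 \left(\sqrt{13 + 864} + 41\right) = 95 \left(\sqrt{877} + 41\right) = 95 \left(41 + \sqrt{877}\right) = 3895 + 95 \sqrt{877}$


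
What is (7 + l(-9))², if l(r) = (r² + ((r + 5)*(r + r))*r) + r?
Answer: 323761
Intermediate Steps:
l(r) = r + r² + 2*r²*(5 + r) (l(r) = (r² + ((5 + r)*(2*r))*r) + r = (r² + (2*r*(5 + r))*r) + r = (r² + 2*r²*(5 + r)) + r = r + r² + 2*r²*(5 + r))
(7 + l(-9))² = (7 - 9*(1 + 2*(-9)² + 11*(-9)))² = (7 - 9*(1 + 2*81 - 99))² = (7 - 9*(1 + 162 - 99))² = (7 - 9*64)² = (7 - 576)² = (-569)² = 323761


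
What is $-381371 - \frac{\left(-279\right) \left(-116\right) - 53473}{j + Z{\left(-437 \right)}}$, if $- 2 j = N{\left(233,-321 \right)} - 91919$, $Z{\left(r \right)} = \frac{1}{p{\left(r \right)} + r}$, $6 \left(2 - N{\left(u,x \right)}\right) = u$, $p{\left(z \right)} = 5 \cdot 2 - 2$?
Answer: $- \frac{10029803817809}{26299367} \approx -3.8137 \cdot 10^{5}$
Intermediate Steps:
$p{\left(z \right)} = 8$ ($p{\left(z \right)} = 10 - 2 = 8$)
$N{\left(u,x \right)} = 2 - \frac{u}{6}$
$Z{\left(r \right)} = \frac{1}{8 + r}$
$j = \frac{551735}{12}$ ($j = - \frac{\left(2 - \frac{233}{6}\right) - 91919}{2} = - \frac{- \frac{221}{6} - 91919}{2} = \left(- \frac{1}{2}\right) \left(- \frac{551735}{6}\right) = \frac{551735}{12} \approx 45978.0$)
$-381371 - \frac{\left(-279\right) \left(-116\right) - 53473}{j + Z{\left(-437 \right)}} = -381371 - \frac{\left(-279\right) \left(-116\right) - 53473}{\frac{551735}{12} + \frac{1}{8 - 437}} = -381371 - \frac{32364 - 53473}{\frac{551735}{12} + \frac{1}{-429}} = -381371 - - \frac{21109}{\frac{551735}{12} - \frac{1}{429}} = -381371 - - \frac{21109}{\frac{26299367}{572}} = -381371 - \left(-21109\right) \frac{572}{26299367} = -381371 - - \frac{12074348}{26299367} = -381371 + \frac{12074348}{26299367} = - \frac{10029803817809}{26299367}$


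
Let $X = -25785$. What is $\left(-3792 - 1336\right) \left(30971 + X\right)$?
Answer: $-26593808$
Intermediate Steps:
$\left(-3792 - 1336\right) \left(30971 + X\right) = \left(-3792 - 1336\right) \left(30971 - 25785\right) = \left(-5128\right) 5186 = -26593808$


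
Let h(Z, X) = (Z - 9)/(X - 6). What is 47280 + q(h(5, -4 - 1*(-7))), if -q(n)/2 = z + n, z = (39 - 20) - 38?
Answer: 141946/3 ≈ 47315.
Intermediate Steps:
z = -19 (z = 19 - 38 = -19)
h(Z, X) = (-9 + Z)/(-6 + X)
q(n) = 38 - 2*n (q(n) = -2*(-19 + n) = 38 - 2*n)
47280 + q(h(5, -4 - 1*(-7))) = 47280 + (38 - 2*(-9 + 5)/(-6 + (-4 - 1*(-7)))) = 47280 + (38 - 2*(-4)/(-6 + (-4 + 7))) = 47280 + (38 - 2*(-4)/(-6 + 3)) = 47280 + (38 - 2*(-4)/(-3)) = 47280 + (38 - (-2)*(-4)/3) = 47280 + (38 - 2*4/3) = 47280 + (38 - 8/3) = 47280 + 106/3 = 141946/3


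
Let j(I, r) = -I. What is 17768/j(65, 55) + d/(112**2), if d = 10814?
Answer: -111089441/407680 ≈ -272.49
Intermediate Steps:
17768/j(65, 55) + d/(112**2) = 17768/((-1*65)) + 10814/(112**2) = 17768/(-65) + 10814/12544 = 17768*(-1/65) + 10814*(1/12544) = -17768/65 + 5407/6272 = -111089441/407680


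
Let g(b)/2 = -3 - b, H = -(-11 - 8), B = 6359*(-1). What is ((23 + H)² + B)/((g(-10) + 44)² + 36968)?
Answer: -4595/40332 ≈ -0.11393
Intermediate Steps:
B = -6359
H = 19 (H = -1*(-19) = 19)
g(b) = -6 - 2*b (g(b) = 2*(-3 - b) = -6 - 2*b)
((23 + H)² + B)/((g(-10) + 44)² + 36968) = ((23 + 19)² - 6359)/(((-6 - 2*(-10)) + 44)² + 36968) = (42² - 6359)/(((-6 + 20) + 44)² + 36968) = (1764 - 6359)/((14 + 44)² + 36968) = -4595/(58² + 36968) = -4595/(3364 + 36968) = -4595/40332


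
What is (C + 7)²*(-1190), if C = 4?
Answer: -143990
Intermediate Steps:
(C + 7)²*(-1190) = (4 + 7)²*(-1190) = 11²*(-1190) = 121*(-1190) = -143990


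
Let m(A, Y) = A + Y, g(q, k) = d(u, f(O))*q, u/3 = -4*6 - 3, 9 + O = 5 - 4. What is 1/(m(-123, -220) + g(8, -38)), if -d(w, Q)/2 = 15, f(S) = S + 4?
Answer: -1/583 ≈ -0.0017153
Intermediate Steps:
O = -8 (O = -9 + (5 - 4) = -9 + 1 = -8)
u = -81 (u = 3*(-4*6 - 3) = 3*(-24 - 3) = 3*(-27) = -81)
f(S) = 4 + S
d(w, Q) = -30 (d(w, Q) = -2*15 = -30)
g(q, k) = -30*q
1/(m(-123, -220) + g(8, -38)) = 1/((-123 - 220) - 30*8) = 1/(-343 - 240) = 1/(-583) = -1/583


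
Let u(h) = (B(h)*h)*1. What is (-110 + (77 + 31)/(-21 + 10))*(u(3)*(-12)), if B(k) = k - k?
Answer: 0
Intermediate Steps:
B(k) = 0
u(h) = 0 (u(h) = (0*h)*1 = 0*1 = 0)
(-110 + (77 + 31)/(-21 + 10))*(u(3)*(-12)) = (-110 + (77 + 31)/(-21 + 10))*(0*(-12)) = (-110 + 108/(-11))*0 = (-110 + 108*(-1/11))*0 = (-110 - 108/11)*0 = -1318/11*0 = 0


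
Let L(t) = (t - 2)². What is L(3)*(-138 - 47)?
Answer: -185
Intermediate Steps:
L(t) = (-2 + t)²
L(3)*(-138 - 47) = (-2 + 3)²*(-138 - 47) = 1²*(-185) = 1*(-185) = -185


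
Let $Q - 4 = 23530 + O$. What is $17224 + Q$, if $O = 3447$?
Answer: $44205$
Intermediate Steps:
$Q = 26981$ ($Q = 4 + \left(23530 + 3447\right) = 4 + 26977 = 26981$)
$17224 + Q = 17224 + 26981 = 44205$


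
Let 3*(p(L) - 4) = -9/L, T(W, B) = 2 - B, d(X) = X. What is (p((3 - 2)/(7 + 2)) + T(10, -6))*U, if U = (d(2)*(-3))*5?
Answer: 450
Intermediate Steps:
p(L) = 4 - 3/L (p(L) = 4 + (-9/L)/3 = 4 - 3/L)
U = -30 (U = (2*(-3))*5 = -6*5 = -30)
(p((3 - 2)/(7 + 2)) + T(10, -6))*U = ((4 - 3*(7 + 2)/(3 - 2)) + (2 - 1*(-6)))*(-30) = ((4 - 3/(1/9)) + (2 + 6))*(-30) = ((4 - 3/(1*(⅑))) + 8)*(-30) = ((4 - 3/⅑) + 8)*(-30) = ((4 - 3*9) + 8)*(-30) = ((4 - 27) + 8)*(-30) = (-23 + 8)*(-30) = -15*(-30) = 450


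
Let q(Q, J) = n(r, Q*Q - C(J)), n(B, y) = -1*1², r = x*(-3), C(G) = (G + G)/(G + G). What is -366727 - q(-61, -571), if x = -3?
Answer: -366726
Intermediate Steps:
C(G) = 1 (C(G) = (2*G)/((2*G)) = (2*G)*(1/(2*G)) = 1)
r = 9 (r = -3*(-3) = 9)
n(B, y) = -1 (n(B, y) = -1*1 = -1)
q(Q, J) = -1
-366727 - q(-61, -571) = -366727 - 1*(-1) = -366727 + 1 = -366726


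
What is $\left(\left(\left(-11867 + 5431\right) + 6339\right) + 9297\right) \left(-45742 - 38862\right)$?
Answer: $-778356800$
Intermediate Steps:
$\left(\left(\left(-11867 + 5431\right) + 6339\right) + 9297\right) \left(-45742 - 38862\right) = \left(\left(-6436 + 6339\right) + 9297\right) \left(-84604\right) = \left(-97 + 9297\right) \left(-84604\right) = 9200 \left(-84604\right) = -778356800$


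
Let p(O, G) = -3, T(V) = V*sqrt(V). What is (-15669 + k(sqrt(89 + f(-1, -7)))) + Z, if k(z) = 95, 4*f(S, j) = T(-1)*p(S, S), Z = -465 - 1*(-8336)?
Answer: -7703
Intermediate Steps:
T(V) = V**(3/2)
Z = 7871 (Z = -465 + 8336 = 7871)
f(S, j) = 3*I/4 (f(S, j) = ((-1)**(3/2)*(-3))/4 = (-I*(-3))/4 = (3*I)/4 = 3*I/4)
(-15669 + k(sqrt(89 + f(-1, -7)))) + Z = (-15669 + 95) + 7871 = -15574 + 7871 = -7703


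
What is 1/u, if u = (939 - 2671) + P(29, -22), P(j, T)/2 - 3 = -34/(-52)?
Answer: -13/22421 ≈ -0.00057981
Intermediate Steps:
P(j, T) = 95/13 (P(j, T) = 6 + 2*(-34/(-52)) = 6 + 2*(-34*(-1/52)) = 6 + 2*(17/26) = 6 + 17/13 = 95/13)
u = -22421/13 (u = (939 - 2671) + 95/13 = -1732 + 95/13 = -22421/13 ≈ -1724.7)
1/u = 1/(-22421/13) = -13/22421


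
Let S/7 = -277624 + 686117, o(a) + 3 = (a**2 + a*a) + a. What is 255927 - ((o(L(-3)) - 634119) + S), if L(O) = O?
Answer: -1969417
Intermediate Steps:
o(a) = -3 + a + 2*a**2 (o(a) = -3 + ((a**2 + a*a) + a) = -3 + ((a**2 + a**2) + a) = -3 + (2*a**2 + a) = -3 + (a + 2*a**2) = -3 + a + 2*a**2)
S = 2859451 (S = 7*(-277624 + 686117) = 7*408493 = 2859451)
255927 - ((o(L(-3)) - 634119) + S) = 255927 - (((-3 - 3 + 2*(-3)**2) - 634119) + 2859451) = 255927 - (((-3 - 3 + 2*9) - 634119) + 2859451) = 255927 - (((-3 - 3 + 18) - 634119) + 2859451) = 255927 - ((12 - 634119) + 2859451) = 255927 - (-634107 + 2859451) = 255927 - 1*2225344 = 255927 - 2225344 = -1969417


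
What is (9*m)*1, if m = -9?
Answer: -81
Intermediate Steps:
(9*m)*1 = (9*(-9))*1 = -81*1 = -81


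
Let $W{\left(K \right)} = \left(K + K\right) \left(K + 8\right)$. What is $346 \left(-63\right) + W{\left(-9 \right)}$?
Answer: $-21780$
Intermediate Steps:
$W{\left(K \right)} = 2 K \left(8 + K\right)$
$346 \left(-63\right) + W{\left(-9 \right)} = 346 \left(-63\right) + 2 \left(-9\right) \left(8 - 9\right) = -21798 + 2 \left(-9\right) \left(-1\right) = -21798 + 18 = -21780$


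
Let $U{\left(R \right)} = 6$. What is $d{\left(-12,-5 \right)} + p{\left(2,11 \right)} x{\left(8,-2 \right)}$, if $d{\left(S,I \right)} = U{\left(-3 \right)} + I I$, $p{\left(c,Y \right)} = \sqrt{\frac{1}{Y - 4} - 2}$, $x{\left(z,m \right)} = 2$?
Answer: $31 + \frac{2 i \sqrt{91}}{7} \approx 31.0 + 2.7255 i$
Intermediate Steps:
$p{\left(c,Y \right)} = \sqrt{-2 + \frac{1}{-4 + Y}}$ ($p{\left(c,Y \right)} = \sqrt{\frac{1}{-4 + Y} - 2} = \sqrt{-2 + \frac{1}{-4 + Y}}$)
$d{\left(S,I \right)} = 6 + I^{2}$ ($d{\left(S,I \right)} = 6 + I I = 6 + I^{2}$)
$d{\left(-12,-5 \right)} + p{\left(2,11 \right)} x{\left(8,-2 \right)} = \left(6 + \left(-5\right)^{2}\right) + \sqrt{\frac{9 - 22}{-4 + 11}} \cdot 2 = \left(6 + 25\right) + \sqrt{\frac{9 - 22}{7}} \cdot 2 = 31 + \sqrt{\frac{1}{7} \left(-13\right)} 2 = 31 + \sqrt{- \frac{13}{7}} \cdot 2 = 31 + \frac{i \sqrt{91}}{7} \cdot 2 = 31 + \frac{2 i \sqrt{91}}{7}$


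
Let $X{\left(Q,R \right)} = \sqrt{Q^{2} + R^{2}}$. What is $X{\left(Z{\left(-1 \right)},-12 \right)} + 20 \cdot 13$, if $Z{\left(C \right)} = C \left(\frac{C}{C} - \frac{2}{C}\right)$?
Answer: $260 + 3 \sqrt{17} \approx 272.37$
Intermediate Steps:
$Z{\left(C \right)} = C \left(1 - \frac{2}{C}\right)$
$X{\left(Z{\left(-1 \right)},-12 \right)} + 20 \cdot 13 = \sqrt{\left(-2 - 1\right)^{2} + \left(-12\right)^{2}} + 20 \cdot 13 = \sqrt{\left(-3\right)^{2} + 144} + 260 = \sqrt{9 + 144} + 260 = \sqrt{153} + 260 = 3 \sqrt{17} + 260 = 260 + 3 \sqrt{17}$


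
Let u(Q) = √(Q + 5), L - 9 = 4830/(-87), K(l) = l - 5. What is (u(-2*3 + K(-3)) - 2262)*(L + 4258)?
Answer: -9526374 + 366399*I/29 ≈ -9.5264e+6 + 12634.0*I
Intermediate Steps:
K(l) = -5 + l
L = -1349/29 (L = 9 + 4830/(-87) = 9 + 4830*(-1/87) = 9 - 1610/29 = -1349/29 ≈ -46.517)
u(Q) = √(5 + Q)
(u(-2*3 + K(-3)) - 2262)*(L + 4258) = (√(5 + (-2*3 + (-5 - 3))) - 2262)*(-1349/29 + 4258) = (√(5 + (-6 - 8)) - 2262)*(122133/29) = (√(5 - 14) - 2262)*(122133/29) = (√(-9) - 2262)*(122133/29) = (3*I - 2262)*(122133/29) = (-2262 + 3*I)*(122133/29) = -9526374 + 366399*I/29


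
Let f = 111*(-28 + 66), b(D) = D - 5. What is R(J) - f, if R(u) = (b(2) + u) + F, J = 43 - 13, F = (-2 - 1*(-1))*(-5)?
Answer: -4186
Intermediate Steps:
F = 5 (F = (-2 + 1)*(-5) = -1*(-5) = 5)
b(D) = -5 + D
J = 30
R(u) = 2 + u (R(u) = ((-5 + 2) + u) + 5 = (-3 + u) + 5 = 2 + u)
f = 4218 (f = 111*38 = 4218)
R(J) - f = (2 + 30) - 1*4218 = 32 - 4218 = -4186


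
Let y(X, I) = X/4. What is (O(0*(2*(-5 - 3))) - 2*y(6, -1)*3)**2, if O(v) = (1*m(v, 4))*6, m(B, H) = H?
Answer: 225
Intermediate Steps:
y(X, I) = X/4 (y(X, I) = X*(1/4) = X/4)
O(v) = 24 (O(v) = (1*4)*6 = 4*6 = 24)
(O(0*(2*(-5 - 3))) - 2*y(6, -1)*3)**2 = (24 - 6/2*3)**2 = (24 - 2*3/2*3)**2 = (24 - 3*3)**2 = (24 - 9)**2 = 15**2 = 225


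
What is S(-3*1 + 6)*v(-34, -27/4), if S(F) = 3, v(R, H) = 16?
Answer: 48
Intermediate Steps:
S(-3*1 + 6)*v(-34, -27/4) = 3*16 = 48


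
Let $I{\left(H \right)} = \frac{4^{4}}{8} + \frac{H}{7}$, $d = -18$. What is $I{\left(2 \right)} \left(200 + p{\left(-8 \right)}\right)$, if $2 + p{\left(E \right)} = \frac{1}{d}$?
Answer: $\frac{57517}{9} \approx 6390.8$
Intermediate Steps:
$I{\left(H \right)} = 32 + \frac{H}{7}$ ($I{\left(H \right)} = 256 \cdot \frac{1}{8} + H \frac{1}{7} = 32 + \frac{H}{7}$)
$p{\left(E \right)} = - \frac{37}{18}$ ($p{\left(E \right)} = -2 + \frac{1}{-18} = -2 - \frac{1}{18} = - \frac{37}{18}$)
$I{\left(2 \right)} \left(200 + p{\left(-8 \right)}\right) = \left(32 + \frac{1}{7} \cdot 2\right) \left(200 - \frac{37}{18}\right) = \left(32 + \frac{2}{7}\right) \frac{3563}{18} = \frac{226}{7} \cdot \frac{3563}{18} = \frac{57517}{9}$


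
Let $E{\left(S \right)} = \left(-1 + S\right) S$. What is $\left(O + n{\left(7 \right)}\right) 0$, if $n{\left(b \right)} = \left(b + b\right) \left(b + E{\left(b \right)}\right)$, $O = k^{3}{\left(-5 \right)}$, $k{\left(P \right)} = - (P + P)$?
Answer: $0$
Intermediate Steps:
$k{\left(P \right)} = - 2 P$
$E{\left(S \right)} = S \left(-1 + S\right)$
$O = 1000$ ($O = \left(\left(-2\right) \left(-5\right)\right)^{3} = 10^{3} = 1000$)
$n{\left(b \right)} = 2 b \left(b + b \left(-1 + b\right)\right)$ ($n{\left(b \right)} = \left(b + b\right) \left(b + b \left(-1 + b\right)\right) = 2 b \left(b + b \left(-1 + b\right)\right)$)
$\left(O + n{\left(7 \right)}\right) 0 = \left(1000 + 2 \cdot 7^{3}\right) 0 = \left(1000 + 2 \cdot 343\right) 0 = \left(1000 + 686\right) 0 = 1686 \cdot 0 = 0$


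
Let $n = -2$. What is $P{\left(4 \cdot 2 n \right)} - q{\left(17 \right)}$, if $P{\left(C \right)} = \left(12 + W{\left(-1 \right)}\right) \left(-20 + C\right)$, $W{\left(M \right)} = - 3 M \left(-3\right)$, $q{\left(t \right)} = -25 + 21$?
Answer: $-104$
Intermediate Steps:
$q{\left(t \right)} = -4$
$W{\left(M \right)} = 9 M$
$P{\left(C \right)} = -60 + 3 C$ ($P{\left(C \right)} = \left(12 + 9 \left(-1\right)\right) \left(-20 + C\right) = \left(12 - 9\right) \left(-20 + C\right) = 3 \left(-20 + C\right) = -60 + 3 C$)
$P{\left(4 \cdot 2 n \right)} - q{\left(17 \right)} = \left(-60 + 3 \cdot 4 \cdot 2 \left(-2\right)\right) - -4 = \left(-60 + 3 \cdot 8 \left(-2\right)\right) + 4 = \left(-60 + 3 \left(-16\right)\right) + 4 = \left(-60 - 48\right) + 4 = -108 + 4 = -104$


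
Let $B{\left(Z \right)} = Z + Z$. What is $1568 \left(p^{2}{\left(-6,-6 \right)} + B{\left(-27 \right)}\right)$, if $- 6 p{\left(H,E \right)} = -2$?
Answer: $- \frac{760480}{9} \approx -84498.0$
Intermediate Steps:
$B{\left(Z \right)} = 2 Z$
$p{\left(H,E \right)} = \frac{1}{3}$ ($p{\left(H,E \right)} = \left(- \frac{1}{6}\right) \left(-2\right) = \frac{1}{3}$)
$1568 \left(p^{2}{\left(-6,-6 \right)} + B{\left(-27 \right)}\right) = 1568 \left(\left(\frac{1}{3}\right)^{2} + 2 \left(-27\right)\right) = 1568 \left(\frac{1}{9} - 54\right) = 1568 \left(- \frac{485}{9}\right) = - \frac{760480}{9}$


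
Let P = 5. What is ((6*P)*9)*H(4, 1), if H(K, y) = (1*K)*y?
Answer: 1080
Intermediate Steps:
H(K, y) = K*y
((6*P)*9)*H(4, 1) = ((6*5)*9)*(4*1) = (30*9)*4 = 270*4 = 1080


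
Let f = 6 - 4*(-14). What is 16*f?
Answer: 992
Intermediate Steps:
f = 62 (f = 6 + 56 = 62)
16*f = 16*62 = 992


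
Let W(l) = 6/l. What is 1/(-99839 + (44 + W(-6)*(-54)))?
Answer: -1/99741 ≈ -1.0026e-5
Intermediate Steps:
1/(-99839 + (44 + W(-6)*(-54))) = 1/(-99839 + (44 + (6/(-6))*(-54))) = 1/(-99839 + (44 + (6*(-1/6))*(-54))) = 1/(-99839 + (44 - 1*(-54))) = 1/(-99839 + (44 + 54)) = 1/(-99839 + 98) = 1/(-99741) = -1/99741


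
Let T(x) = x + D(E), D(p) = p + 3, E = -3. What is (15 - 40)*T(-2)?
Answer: 50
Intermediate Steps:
D(p) = 3 + p
T(x) = x (T(x) = x + (3 - 3) = x + 0 = x)
(15 - 40)*T(-2) = (15 - 40)*(-2) = -25*(-2) = 50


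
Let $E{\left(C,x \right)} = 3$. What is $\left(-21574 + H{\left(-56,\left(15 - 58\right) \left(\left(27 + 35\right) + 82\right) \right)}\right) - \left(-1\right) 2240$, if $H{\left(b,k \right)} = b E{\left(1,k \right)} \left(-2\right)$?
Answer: $-18998$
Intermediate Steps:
$H{\left(b,k \right)} = - 6 b$ ($H{\left(b,k \right)} = b 3 \left(-2\right) = 3 b \left(-2\right) = - 6 b$)
$\left(-21574 + H{\left(-56,\left(15 - 58\right) \left(\left(27 + 35\right) + 82\right) \right)}\right) - \left(-1\right) 2240 = \left(-21574 - -336\right) - \left(-1\right) 2240 = \left(-21574 + 336\right) - -2240 = -21238 + 2240 = -18998$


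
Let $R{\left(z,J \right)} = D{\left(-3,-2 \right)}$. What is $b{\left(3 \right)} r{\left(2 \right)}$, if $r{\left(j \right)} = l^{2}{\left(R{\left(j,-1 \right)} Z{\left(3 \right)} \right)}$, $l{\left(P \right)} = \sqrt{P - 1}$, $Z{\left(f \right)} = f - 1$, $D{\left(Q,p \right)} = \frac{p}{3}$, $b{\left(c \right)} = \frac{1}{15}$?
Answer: $- \frac{7}{45} \approx -0.15556$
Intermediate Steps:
$b{\left(c \right)} = \frac{1}{15}$
$D{\left(Q,p \right)} = \frac{p}{3}$ ($D{\left(Q,p \right)} = p \frac{1}{3} = \frac{p}{3}$)
$R{\left(z,J \right)} = - \frac{2}{3}$ ($R{\left(z,J \right)} = \frac{1}{3} \left(-2\right) = - \frac{2}{3}$)
$Z{\left(f \right)} = -1 + f$
$l{\left(P \right)} = \sqrt{-1 + P}$
$r{\left(j \right)} = - \frac{7}{3}$ ($r{\left(j \right)} = \left(\sqrt{-1 - \frac{2 \left(-1 + 3\right)}{3}}\right)^{2} = \left(\sqrt{-1 - \frac{4}{3}}\right)^{2} = \left(\sqrt{- \frac{7}{3}}\right)^{2} = \left(\frac{i \sqrt{21}}{3}\right)^{2} = - \frac{7}{3}$)
$b{\left(3 \right)} r{\left(2 \right)} = \frac{1}{15} \left(- \frac{7}{3}\right) = - \frac{7}{45}$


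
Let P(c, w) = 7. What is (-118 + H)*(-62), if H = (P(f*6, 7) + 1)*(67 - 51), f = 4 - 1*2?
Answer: -620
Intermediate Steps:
f = 2 (f = 4 - 2 = 2)
H = 128 (H = (7 + 1)*(67 - 51) = 8*16 = 128)
(-118 + H)*(-62) = (-118 + 128)*(-62) = 10*(-62) = -620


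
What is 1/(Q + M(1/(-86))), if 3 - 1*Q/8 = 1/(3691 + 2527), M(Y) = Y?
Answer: 267374/6413523 ≈ 0.041689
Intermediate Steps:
Q = 74612/3109 (Q = 24 - 8/(3691 + 2527) = 24 - 8/6218 = 24 - 8*1/6218 = 24 - 4/3109 = 74612/3109 ≈ 23.999)
1/(Q + M(1/(-86))) = 1/(74612/3109 + 1/(-86)) = 1/(74612/3109 - 1/86) = 1/(6413523/267374) = 267374/6413523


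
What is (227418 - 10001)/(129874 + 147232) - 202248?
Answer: -56043916871/277106 ≈ -2.0225e+5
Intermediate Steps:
(227418 - 10001)/(129874 + 147232) - 202248 = 217417/277106 - 202248 = -56043916871/277106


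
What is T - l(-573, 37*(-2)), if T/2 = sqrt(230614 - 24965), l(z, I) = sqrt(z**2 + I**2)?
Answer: -sqrt(333805) + 2*sqrt(205649) ≈ 329.21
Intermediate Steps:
l(z, I) = sqrt(I**2 + z**2)
T = 2*sqrt(205649) (T = 2*sqrt(230614 - 24965) = 2*sqrt(205649) ≈ 906.97)
T - l(-573, 37*(-2)) = 2*sqrt(205649) - sqrt((37*(-2))**2 + (-573)**2) = 2*sqrt(205649) - sqrt((-74)**2 + 328329) = 2*sqrt(205649) - sqrt(5476 + 328329) = 2*sqrt(205649) - sqrt(333805) = -sqrt(333805) + 2*sqrt(205649)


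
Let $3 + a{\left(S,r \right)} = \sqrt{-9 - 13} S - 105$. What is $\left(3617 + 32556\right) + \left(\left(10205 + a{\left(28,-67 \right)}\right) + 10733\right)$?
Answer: $57003 + 28 i \sqrt{22} \approx 57003.0 + 131.33 i$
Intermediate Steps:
$a{\left(S,r \right)} = -108 + i S \sqrt{22}$ ($a{\left(S,r \right)} = -3 + \left(\sqrt{-9 - 13} S - 105\right) = -3 + \left(\sqrt{-22} S - 105\right) = -3 + \left(i \sqrt{22} S - 105\right) = -3 + \left(i S \sqrt{22} - 105\right) = -3 + \left(-105 + i S \sqrt{22}\right) = -108 + i S \sqrt{22}$)
$\left(3617 + 32556\right) + \left(\left(10205 + a{\left(28,-67 \right)}\right) + 10733\right) = \left(3617 + 32556\right) + \left(\left(10205 - \left(108 - i 28 \sqrt{22}\right)\right) + 10733\right) = 36173 + \left(\left(10205 - \left(108 - 28 i \sqrt{22}\right)\right) + 10733\right) = 36173 + \left(\left(10097 + 28 i \sqrt{22}\right) + 10733\right) = 36173 + \left(20830 + 28 i \sqrt{22}\right) = 57003 + 28 i \sqrt{22}$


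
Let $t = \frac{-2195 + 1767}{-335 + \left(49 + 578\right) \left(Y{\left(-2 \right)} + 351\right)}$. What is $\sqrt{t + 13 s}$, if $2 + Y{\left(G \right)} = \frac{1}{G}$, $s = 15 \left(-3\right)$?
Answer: $\frac{i \sqrt{111384636648329}}{436349} \approx 24.187 i$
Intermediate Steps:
$s = -45$
$Y{\left(G \right)} = -2 + \frac{1}{G}$
$t = - \frac{856}{436349}$ ($t = \frac{-2195 + 1767}{-335 + \left(49 + 578\right) \left(\left(-2 + \frac{1}{-2}\right) + 351\right)} = - \frac{428}{-335 + 627 \left(\left(-2 - \frac{1}{2}\right) + 351\right)} = - \frac{428}{-335 + 627 \left(- \frac{5}{2} + 351\right)} = - \frac{428}{-335 + 627 \cdot \frac{697}{2}} = - \frac{428}{-335 + \frac{437019}{2}} = - \frac{428}{\frac{436349}{2}} = \left(-428\right) \frac{2}{436349} = - \frac{856}{436349} \approx -0.0019617$)
$\sqrt{t + 13 s} = \sqrt{- \frac{856}{436349} + 13 \left(-45\right)} = \sqrt{- \frac{856}{436349} - 585} = \sqrt{- \frac{255265021}{436349}} = \frac{i \sqrt{111384636648329}}{436349}$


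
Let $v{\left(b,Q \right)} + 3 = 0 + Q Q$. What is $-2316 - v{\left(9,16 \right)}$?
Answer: $-2569$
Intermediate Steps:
$v{\left(b,Q \right)} = -3 + Q^{2}$ ($v{\left(b,Q \right)} = -3 + \left(0 + Q Q\right) = -3 + \left(0 + Q^{2}\right) = -3 + Q^{2}$)
$-2316 - v{\left(9,16 \right)} = -2316 - \left(-3 + 16^{2}\right) = -2316 - \left(-3 + 256\right) = -2316 - 253 = -2569$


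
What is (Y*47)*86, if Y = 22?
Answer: 88924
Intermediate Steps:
(Y*47)*86 = (22*47)*86 = 1034*86 = 88924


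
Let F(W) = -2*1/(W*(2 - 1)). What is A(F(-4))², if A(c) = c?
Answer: ¼ ≈ 0.25000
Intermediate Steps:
F(W) = -2/W
A(F(-4))² = (-2/(-4))² = (-2*(-¼))² = (½)² = ¼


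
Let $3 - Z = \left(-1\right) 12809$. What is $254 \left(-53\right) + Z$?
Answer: $-650$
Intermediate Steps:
$Z = 12812$ ($Z = 3 - \left(-1\right) 12809 = 3 - -12809 = 3 + 12809 = 12812$)
$254 \left(-53\right) + Z = 254 \left(-53\right) + 12812 = -13462 + 12812 = -650$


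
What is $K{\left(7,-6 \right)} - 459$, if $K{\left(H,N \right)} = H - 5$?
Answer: $-457$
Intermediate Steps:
$K{\left(H,N \right)} = -5 + H$
$K{\left(7,-6 \right)} - 459 = \left(-5 + 7\right) - 459 = 2 - 459 = -457$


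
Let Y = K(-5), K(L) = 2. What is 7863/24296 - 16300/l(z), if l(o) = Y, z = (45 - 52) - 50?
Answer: -198004537/24296 ≈ -8149.7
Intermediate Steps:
z = -57 (z = -7 - 50 = -57)
Y = 2
l(o) = 2
7863/24296 - 16300/l(z) = 7863/24296 - 16300/2 = 7863*(1/24296) - 16300*½ = 7863/24296 - 8150 = -198004537/24296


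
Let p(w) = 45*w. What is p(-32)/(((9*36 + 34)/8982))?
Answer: -6467040/179 ≈ -36129.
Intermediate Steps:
p(-32)/(((9*36 + 34)/8982)) = (45*(-32))/(((9*36 + 34)/8982)) = -1440*8982/(324 + 34) = -1440/(358*(1/8982)) = -1440/179/4491 = -1440*4491/179 = -6467040/179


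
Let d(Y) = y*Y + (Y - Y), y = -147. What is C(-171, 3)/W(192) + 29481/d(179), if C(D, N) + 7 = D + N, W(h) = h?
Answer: -3421709/1684032 ≈ -2.0319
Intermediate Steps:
d(Y) = -147*Y (d(Y) = -147*Y + (Y - Y) = -147*Y + 0 = -147*Y)
C(D, N) = -7 + D + N (C(D, N) = -7 + (D + N) = -7 + D + N)
C(-171, 3)/W(192) + 29481/d(179) = (-7 - 171 + 3)/192 + 29481/((-147*179)) = -175*1/192 + 29481/(-26313) = -175/192 + 29481*(-1/26313) = -175/192 - 9827/8771 = -3421709/1684032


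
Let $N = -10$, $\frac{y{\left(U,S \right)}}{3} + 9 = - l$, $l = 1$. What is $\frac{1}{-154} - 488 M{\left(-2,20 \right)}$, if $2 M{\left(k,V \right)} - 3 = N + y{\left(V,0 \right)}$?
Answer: $\frac{1390311}{154} \approx 9028.0$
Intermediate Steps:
$y{\left(U,S \right)} = -30$ ($y{\left(U,S \right)} = -27 + 3 \left(\left(-1\right) 1\right) = -27 + 3 \left(-1\right) = -27 - 3 = -30$)
$M{\left(k,V \right)} = - \frac{37}{2}$ ($M{\left(k,V \right)} = \frac{3}{2} + \frac{-10 - 30}{2} = \frac{3}{2} + \frac{1}{2} \left(-40\right) = \frac{3}{2} - 20 = - \frac{37}{2}$)
$\frac{1}{-154} - 488 M{\left(-2,20 \right)} = \frac{1}{-154} - -9028 = - \frac{1}{154} + 9028 = \frac{1390311}{154}$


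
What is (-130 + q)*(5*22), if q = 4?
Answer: -13860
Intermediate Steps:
(-130 + q)*(5*22) = (-130 + 4)*(5*22) = -126*110 = -13860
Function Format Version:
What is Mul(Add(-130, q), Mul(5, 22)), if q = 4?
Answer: -13860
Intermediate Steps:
Mul(Add(-130, q), Mul(5, 22)) = Mul(Add(-130, 4), Mul(5, 22)) = Mul(-126, 110) = -13860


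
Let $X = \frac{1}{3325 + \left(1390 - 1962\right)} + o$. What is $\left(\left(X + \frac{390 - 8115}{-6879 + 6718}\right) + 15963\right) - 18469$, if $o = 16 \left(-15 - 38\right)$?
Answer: $- \frac{1465336396}{443233} \approx -3306.0$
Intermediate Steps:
$o = -848$ ($o = 16 \left(-53\right) = -848$)
$X = - \frac{2334543}{2753}$ ($X = \frac{1}{3325 + \left(1390 - 1962\right)} - 848 = \frac{1}{3325 - 572} - 848 = \frac{1}{2753} - 848 = - \frac{2334543}{2753} \approx -848.0$)
$\left(\left(X + \frac{390 - 8115}{-6879 + 6718}\right) + 15963\right) - 18469 = \left(\left(- \frac{2334543}{2753} + \frac{390 - 8115}{-6879 + 6718}\right) + 15963\right) - 18469 = \left(\left(- \frac{2334543}{2753} - \frac{7725}{-161}\right) + 15963\right) - 18469 = \left(\left(- \frac{2334543}{2753} - - \frac{7725}{161}\right) + 15963\right) - 18469 = \left(\left(- \frac{2334543}{2753} + \frac{7725}{161}\right) + 15963\right) - 18469 = \left(- \frac{354594498}{443233} + 15963\right) - 18469 = \frac{6720733881}{443233} - 18469 = - \frac{1465336396}{443233}$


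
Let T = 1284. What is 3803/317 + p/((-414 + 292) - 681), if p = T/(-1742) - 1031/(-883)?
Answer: 2348558161782/195773392243 ≈ 11.996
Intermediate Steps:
p = 331115/769093 (p = 1284/(-1742) - 1031/(-883) = 1284*(-1/1742) - 1031*(-1/883) = -642/871 + 1031/883 = 331115/769093 ≈ 0.43053)
3803/317 + p/((-414 + 292) - 681) = 3803/317 + 331115/(769093*((-414 + 292) - 681)) = 3803*(1/317) + 331115/(769093*(-122 - 681)) = 3803/317 + (331115/769093)/(-803) = 3803/317 + (331115/769093)*(-1/803) = 3803/317 - 331115/617581679 = 2348558161782/195773392243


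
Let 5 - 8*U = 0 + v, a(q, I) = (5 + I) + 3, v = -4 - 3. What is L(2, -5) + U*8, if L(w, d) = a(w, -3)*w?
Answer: 22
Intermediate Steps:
v = -7
a(q, I) = 8 + I
U = 3/2 (U = 5/8 - (0 - 7)/8 = 5/8 - 1/8*(-7) = 5/8 + 7/8 = 3/2 ≈ 1.5000)
L(w, d) = 5*w (L(w, d) = (8 - 3)*w = 5*w)
L(2, -5) + U*8 = 5*2 + (3/2)*8 = 10 + 12 = 22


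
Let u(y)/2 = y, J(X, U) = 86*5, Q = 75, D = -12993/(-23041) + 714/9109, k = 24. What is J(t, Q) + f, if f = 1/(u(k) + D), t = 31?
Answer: 4390108700359/10209067023 ≈ 430.02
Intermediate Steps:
D = 134804511/209880469 (D = -12993*(-1/23041) + 714*(1/9109) = 12993/23041 + 714/9109 = 134804511/209880469 ≈ 0.64229)
J(X, U) = 430
u(y) = 2*y
f = 209880469/10209067023 (f = 1/(2*24 + 134804511/209880469) = 1/(48 + 134804511/209880469) = 1/(10209067023/209880469) = 209880469/10209067023 ≈ 0.020558)
J(t, Q) + f = 430 + 209880469/10209067023 = 4390108700359/10209067023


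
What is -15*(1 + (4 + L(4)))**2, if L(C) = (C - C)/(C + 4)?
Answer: -375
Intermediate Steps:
L(C) = 0 (L(C) = 0/(4 + C) = 0)
-15*(1 + (4 + L(4)))**2 = -15*(1 + (4 + 0))**2 = -15*(1 + 4)**2 = -15*5**2 = -15*25 = -375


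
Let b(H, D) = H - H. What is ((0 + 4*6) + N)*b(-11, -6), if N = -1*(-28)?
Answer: 0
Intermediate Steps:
b(H, D) = 0
N = 28
((0 + 4*6) + N)*b(-11, -6) = ((0 + 4*6) + 28)*0 = ((0 + 24) + 28)*0 = (24 + 28)*0 = 52*0 = 0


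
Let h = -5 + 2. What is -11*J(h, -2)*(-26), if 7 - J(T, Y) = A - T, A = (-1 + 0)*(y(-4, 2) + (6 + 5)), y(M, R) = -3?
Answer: 3432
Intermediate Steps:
A = -8 (A = (-1 + 0)*(-3 + (6 + 5)) = -(-3 + 11) = -1*8 = -8)
h = -3
J(T, Y) = 15 + T (J(T, Y) = 7 - (-8 - T) = 7 + (8 + T) = 15 + T)
-11*J(h, -2)*(-26) = -11*(15 - 3)*(-26) = -11*12*(-26) = -132*(-26) = 3432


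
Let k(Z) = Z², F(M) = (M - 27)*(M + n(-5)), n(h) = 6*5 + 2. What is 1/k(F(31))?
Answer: 1/63504 ≈ 1.5747e-5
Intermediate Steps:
n(h) = 32 (n(h) = 30 + 2 = 32)
F(M) = (-27 + M)*(32 + M) (F(M) = (M - 27)*(M + 32) = (-27 + M)*(32 + M))
1/k(F(31)) = 1/((-864 + 31² + 5*31)²) = 1/((-864 + 961 + 155)²) = 1/(252²) = 1/63504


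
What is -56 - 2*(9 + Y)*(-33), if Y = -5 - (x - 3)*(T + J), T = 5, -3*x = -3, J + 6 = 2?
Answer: 340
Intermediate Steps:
J = -4 (J = -6 + 2 = -4)
x = 1 (x = -⅓*(-3) = 1)
Y = -3 (Y = -5 - (1 - 3)*(5 - 4) = -5 - (-2) = -5 - 1*(-2) = -5 + 2 = -3)
-56 - 2*(9 + Y)*(-33) = -56 - 2*(9 - 3)*(-33) = -56 - 2*6*(-33) = -56 - 12*(-33) = -56 + 396 = 340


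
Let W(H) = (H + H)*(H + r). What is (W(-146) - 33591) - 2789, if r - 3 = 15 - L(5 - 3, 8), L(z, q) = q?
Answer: 3332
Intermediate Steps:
r = 10 (r = 3 + (15 - 1*8) = 3 + (15 - 8) = 3 + 7 = 10)
W(H) = 2*H*(10 + H) (W(H) = (H + H)*(H + 10) = (2*H)*(10 + H) = 2*H*(10 + H))
(W(-146) - 33591) - 2789 = (2*(-146)*(10 - 146) - 33591) - 2789 = (2*(-146)*(-136) - 33591) - 2789 = (39712 - 33591) - 2789 = 6121 - 2789 = 3332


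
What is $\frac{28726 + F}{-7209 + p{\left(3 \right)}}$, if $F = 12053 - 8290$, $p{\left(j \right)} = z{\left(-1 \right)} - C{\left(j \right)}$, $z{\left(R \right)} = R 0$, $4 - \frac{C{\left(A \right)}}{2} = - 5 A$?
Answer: $- \frac{32489}{7247} \approx -4.4831$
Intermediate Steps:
$C{\left(A \right)} = 8 + 10 A$ ($C{\left(A \right)} = 8 - 2 \left(- 5 A\right) = 8 + 10 A$)
$z{\left(R \right)} = 0$
$p{\left(j \right)} = -8 - 10 j$ ($p{\left(j \right)} = 0 - \left(8 + 10 j\right) = -8 - 10 j$)
$F = 3763$
$\frac{28726 + F}{-7209 + p{\left(3 \right)}} = \frac{28726 + 3763}{-7209 - 38} = \frac{32489}{-7209 - 38} = \frac{32489}{-7247} = 32489 \left(- \frac{1}{7247}\right) = - \frac{32489}{7247}$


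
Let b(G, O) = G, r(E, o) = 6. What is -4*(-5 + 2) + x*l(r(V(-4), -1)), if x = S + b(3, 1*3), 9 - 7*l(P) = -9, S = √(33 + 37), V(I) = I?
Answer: 138/7 + 18*√70/7 ≈ 41.228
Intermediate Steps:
S = √70 ≈ 8.3666
l(P) = 18/7 (l(P) = 9/7 - ⅐*(-9) = 9/7 + 9/7 = 18/7)
x = 3 + √70 (x = √70 + 3 = 3 + √70 ≈ 11.367)
-4*(-5 + 2) + x*l(r(V(-4), -1)) = -4*(-5 + 2) + (3 + √70)*(18/7) = -4*(-3) + (54/7 + 18*√70/7) = 12 + (54/7 + 18*√70/7) = 138/7 + 18*√70/7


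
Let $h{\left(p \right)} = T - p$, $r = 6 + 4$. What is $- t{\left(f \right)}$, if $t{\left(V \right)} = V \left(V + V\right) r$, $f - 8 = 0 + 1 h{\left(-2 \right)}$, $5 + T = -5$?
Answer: $0$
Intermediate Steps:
$T = -10$ ($T = -5 - 5 = -10$)
$r = 10$
$h{\left(p \right)} = -10 - p$
$f = 0$ ($f = 8 + \left(0 + 1 \left(-10 - -2\right)\right) = 8 + \left(0 + 1 \left(-10 + 2\right)\right) = 8 + \left(0 + 1 \left(-8\right)\right) = 8 + \left(0 - 8\right) = 8 - 8 = 0$)
$t{\left(V \right)} = 20 V^{2}$ ($t{\left(V \right)} = V \left(V + V\right) 10 = V 2 V 10 = 2 V^{2} \cdot 10 = 20 V^{2}$)
$- t{\left(f \right)} = - 20 \cdot 0^{2} = - 20 \cdot 0 = \left(-1\right) 0 = 0$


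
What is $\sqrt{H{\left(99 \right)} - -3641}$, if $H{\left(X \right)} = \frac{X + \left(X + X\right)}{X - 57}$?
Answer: $\frac{\sqrt{715022}}{14} \approx 60.399$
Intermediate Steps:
$H{\left(X \right)} = \frac{3 X}{-57 + X}$ ($H{\left(X \right)} = \frac{X + 2 X}{-57 + X} = \frac{3 X}{-57 + X}$)
$\sqrt{H{\left(99 \right)} - -3641} = \sqrt{3 \cdot 99 \frac{1}{-57 + 99} - -3641} = \sqrt{3 \cdot 99 \cdot \frac{1}{42} + \left(-12687 + 16328\right)} = \sqrt{3 \cdot 99 \cdot \frac{1}{42} + 3641} = \sqrt{\frac{99}{14} + 3641} = \sqrt{\frac{51073}{14}} = \frac{\sqrt{715022}}{14}$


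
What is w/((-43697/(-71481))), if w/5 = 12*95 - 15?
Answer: 402080625/43697 ≈ 9201.6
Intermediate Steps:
w = 5625 (w = 5*(12*95 - 15) = 5*(1140 - 15) = 5*1125 = 5625)
w/((-43697/(-71481))) = 5625/((-43697/(-71481))) = 5625/((-43697*(-1/71481))) = 5625/(43697/71481) = 5625*(71481/43697) = 402080625/43697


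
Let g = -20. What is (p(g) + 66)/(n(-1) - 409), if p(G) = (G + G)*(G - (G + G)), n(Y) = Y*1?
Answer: 367/205 ≈ 1.7902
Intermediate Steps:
n(Y) = Y
p(G) = -2*G² (p(G) = (2*G)*(G - 2*G) = (2*G)*(-G) = -2*G²)
(p(g) + 66)/(n(-1) - 409) = (-2*(-20)² + 66)/(-1 - 409) = (-2*400 + 66)/(-410) = (-800 + 66)*(-1/410) = -734*(-1/410) = 367/205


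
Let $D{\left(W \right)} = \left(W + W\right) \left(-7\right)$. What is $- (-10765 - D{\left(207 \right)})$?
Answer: $7867$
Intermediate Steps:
$D{\left(W \right)} = - 14 W$ ($D{\left(W \right)} = 2 W \left(-7\right) = - 14 W$)
$- (-10765 - D{\left(207 \right)}) = - (-10765 - \left(-14\right) 207) = - (-10765 - -2898) = - (-10765 + 2898) = \left(-1\right) \left(-7867\right) = 7867$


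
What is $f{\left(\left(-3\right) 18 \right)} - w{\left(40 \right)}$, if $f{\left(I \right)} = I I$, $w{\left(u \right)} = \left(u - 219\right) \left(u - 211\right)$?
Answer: $-27693$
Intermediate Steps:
$w{\left(u \right)} = \left(-219 + u\right) \left(-211 + u\right)$
$f{\left(I \right)} = I^{2}$
$f{\left(\left(-3\right) 18 \right)} - w{\left(40 \right)} = \left(\left(-3\right) 18\right)^{2} - \left(46209 + 40^{2} - 17200\right) = \left(-54\right)^{2} - \left(46209 + 1600 - 17200\right) = 2916 - 30609 = -27693$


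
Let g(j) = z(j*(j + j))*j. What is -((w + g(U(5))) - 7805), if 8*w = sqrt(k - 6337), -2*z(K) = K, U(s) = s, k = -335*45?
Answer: 7930 - I*sqrt(5353)/4 ≈ 7930.0 - 18.291*I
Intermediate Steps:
k = -15075
z(K) = -K/2
g(j) = -j**3 (g(j) = (-j*(j + j)/2)*j = (-j*2*j/2)*j = (-j**2)*j = -j**3)
w = I*sqrt(5353)/4 (w = sqrt(-15075 - 6337)/8 = sqrt(-21412)/8 = (2*I*sqrt(5353))/8 = I*sqrt(5353)/4 ≈ 18.291*I)
-((w + g(U(5))) - 7805) = -((I*sqrt(5353)/4 - 1*5**3) - 7805) = -((I*sqrt(5353)/4 - 1*125) - 7805) = -((I*sqrt(5353)/4 - 125) - 7805) = -((-125 + I*sqrt(5353)/4) - 7805) = -(-7930 + I*sqrt(5353)/4) = 7930 - I*sqrt(5353)/4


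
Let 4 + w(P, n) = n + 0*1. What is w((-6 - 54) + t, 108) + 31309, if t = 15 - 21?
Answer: 31413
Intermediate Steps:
t = -6
w(P, n) = -4 + n (w(P, n) = -4 + (n + 0*1) = -4 + (n + 0) = -4 + n)
w((-6 - 54) + t, 108) + 31309 = (-4 + 108) + 31309 = 104 + 31309 = 31413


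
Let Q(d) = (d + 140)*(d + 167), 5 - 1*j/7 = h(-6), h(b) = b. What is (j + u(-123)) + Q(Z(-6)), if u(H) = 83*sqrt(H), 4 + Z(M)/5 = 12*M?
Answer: 51197 + 83*I*sqrt(123) ≈ 51197.0 + 920.51*I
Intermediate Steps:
Z(M) = -20 + 60*M (Z(M) = -20 + 5*(12*M) = -20 + 60*M)
j = 77 (j = 35 - 7*(-6) = 35 + 42 = 77)
Q(d) = (140 + d)*(167 + d)
(j + u(-123)) + Q(Z(-6)) = (77 + 83*sqrt(-123)) + (23380 + (-20 + 60*(-6))**2 + 307*(-20 + 60*(-6))) = (77 + 83*(I*sqrt(123))) + (23380 + (-20 - 360)**2 + 307*(-20 - 360)) = (77 + 83*I*sqrt(123)) + (23380 + (-380)**2 + 307*(-380)) = (77 + 83*I*sqrt(123)) + (23380 + 144400 - 116660) = (77 + 83*I*sqrt(123)) + 51120 = 51197 + 83*I*sqrt(123)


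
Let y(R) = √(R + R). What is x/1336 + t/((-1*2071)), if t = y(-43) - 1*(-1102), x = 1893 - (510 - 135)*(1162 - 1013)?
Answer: -2980763/72812 - I*√86/2071 ≈ -40.938 - 0.0044778*I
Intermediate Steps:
x = -53982 (x = 1893 - 375*149 = 1893 - 1*55875 = 1893 - 55875 = -53982)
y(R) = √2*√R (y(R) = √(2*R) = √2*√R)
t = 1102 + I*√86 (t = √2*√(-43) - 1*(-1102) = √2*(I*√43) + 1102 = I*√86 + 1102 = 1102 + I*√86 ≈ 1102.0 + 9.2736*I)
x/1336 + t/((-1*2071)) = -53982/1336 + (1102 + I*√86)/((-1*2071)) = -53982*1/1336 + (1102 + I*√86)/(-2071) = -26991/668 + (1102 + I*√86)*(-1/2071) = -26991/668 + (-58/109 - I*√86/2071) = -2980763/72812 - I*√86/2071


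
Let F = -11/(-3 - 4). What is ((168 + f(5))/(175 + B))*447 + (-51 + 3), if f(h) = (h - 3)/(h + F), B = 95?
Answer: 477419/2070 ≈ 230.64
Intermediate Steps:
F = 11/7 (F = -11/(-7) = -11*(-⅐) = 11/7 ≈ 1.5714)
f(h) = (-3 + h)/(11/7 + h) (f(h) = (h - 3)/(h + 11/7) = (-3 + h)/(11/7 + h))
((168 + f(5))/(175 + B))*447 + (-51 + 3) = ((168 + 7*(-3 + 5)/(11 + 7*5))/(175 + 95))*447 + (-51 + 3) = ((168 + 7*2/(11 + 35))/270)*447 - 48 = ((168 + 7*2/46)*(1/270))*447 - 48 = ((168 + 7*(1/46)*2)*(1/270))*447 - 48 = ((168 + 7/23)*(1/270))*447 - 48 = ((3871/23)*(1/270))*447 - 48 = (3871/6210)*447 - 48 = 576779/2070 - 48 = 477419/2070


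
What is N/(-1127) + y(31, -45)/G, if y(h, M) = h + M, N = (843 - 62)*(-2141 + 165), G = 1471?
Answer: 2270113798/1657817 ≈ 1369.3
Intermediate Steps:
N = -1543256 (N = 781*(-1976) = -1543256)
y(h, M) = M + h
N/(-1127) + y(31, -45)/G = -1543256/(-1127) + (-45 + 31)/1471 = -1543256*(-1/1127) - 14*1/1471 = 1543256/1127 - 14/1471 = 2270113798/1657817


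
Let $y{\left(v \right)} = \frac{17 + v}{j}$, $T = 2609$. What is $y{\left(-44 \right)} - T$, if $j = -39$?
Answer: $- \frac{33908}{13} \approx -2608.3$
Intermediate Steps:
$y{\left(v \right)} = - \frac{17}{39} - \frac{v}{39}$ ($y{\left(v \right)} = \frac{17 + v}{-39} = \left(17 + v\right) \left(- \frac{1}{39}\right) = - \frac{17}{39} - \frac{v}{39}$)
$y{\left(-44 \right)} - T = \left(- \frac{17}{39} - - \frac{44}{39}\right) - 2609 = \left(- \frac{17}{39} + \frac{44}{39}\right) - 2609 = \frac{9}{13} - 2609 = - \frac{33908}{13}$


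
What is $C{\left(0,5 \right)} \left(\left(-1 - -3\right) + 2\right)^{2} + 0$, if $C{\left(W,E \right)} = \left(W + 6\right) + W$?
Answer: $96$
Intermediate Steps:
$C{\left(W,E \right)} = 6 + 2 W$ ($C{\left(W,E \right)} = \left(6 + W\right) + W = 6 + 2 W$)
$C{\left(0,5 \right)} \left(\left(-1 - -3\right) + 2\right)^{2} + 0 = \left(6 + 2 \cdot 0\right) \left(\left(-1 - -3\right) + 2\right)^{2} + 0 = \left(6 + 0\right) \left(\left(-1 + 3\right) + 2\right)^{2} + 0 = 6 \left(2 + 2\right)^{2} + 0 = 6 \cdot 4^{2} + 0 = 6 \cdot 16 + 0 = 96 + 0 = 96$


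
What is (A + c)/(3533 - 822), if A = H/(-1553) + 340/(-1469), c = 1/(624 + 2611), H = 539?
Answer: -4267307228/20007694805345 ≈ -0.00021328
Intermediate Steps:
c = 1/3235 ≈ 0.00030912
A = -1319811/2281357 (A = 539/(-1553) + 340/(-1469) = 539*(-1/1553) + 340*(-1/1469) = -539/1553 - 340/1469 = -1319811/2281357 ≈ -0.57852)
(A + c)/(3533 - 822) = (-1319811/2281357 + 1/3235)/(3533 - 822) = -4267307228/7380189895/2711 = -4267307228/7380189895*1/2711 = -4267307228/20007694805345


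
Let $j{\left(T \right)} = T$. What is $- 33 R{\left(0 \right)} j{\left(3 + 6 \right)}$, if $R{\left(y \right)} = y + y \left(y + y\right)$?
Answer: $0$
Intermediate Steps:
$R{\left(y \right)} = y + 2 y^{2}$ ($R{\left(y \right)} = y + y 2 y = y + 2 y^{2}$)
$- 33 R{\left(0 \right)} j{\left(3 + 6 \right)} = - 33 \cdot 0 \left(1 + 2 \cdot 0\right) \left(3 + 6\right) = - 33 \cdot 0 \left(1 + 0\right) 9 = - 33 \cdot 0 \cdot 1 \cdot 9 = \left(-33\right) 0 \cdot 9 = 0 \cdot 9 = 0$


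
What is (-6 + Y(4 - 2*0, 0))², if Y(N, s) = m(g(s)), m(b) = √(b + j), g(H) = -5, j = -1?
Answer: (6 - I*√6)² ≈ 30.0 - 29.394*I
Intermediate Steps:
m(b) = √(-1 + b) (m(b) = √(b - 1) = √(-1 + b))
Y(N, s) = I*√6 (Y(N, s) = √(-1 - 5) = √(-6) = I*√6)
(-6 + Y(4 - 2*0, 0))² = (-6 + I*√6)²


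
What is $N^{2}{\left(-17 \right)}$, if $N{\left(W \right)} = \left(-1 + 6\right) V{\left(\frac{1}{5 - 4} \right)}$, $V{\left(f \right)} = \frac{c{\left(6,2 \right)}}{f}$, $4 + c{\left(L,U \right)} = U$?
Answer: $100$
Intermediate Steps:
$c{\left(L,U \right)} = -4 + U$
$V{\left(f \right)} = - \frac{2}{f}$ ($V{\left(f \right)} = \frac{-4 + 2}{f} = - \frac{2}{f}$)
$N{\left(W \right)} = -10$ ($N{\left(W \right)} = \left(-1 + 6\right) \left(- \frac{2}{\frac{1}{5 - 4}}\right) = 5 \left(- \frac{2}{1^{-1}}\right) = 5 \left(- \frac{2}{1}\right) = 5 \left(\left(-2\right) 1\right) = 5 \left(-2\right) = -10$)
$N^{2}{\left(-17 \right)} = \left(-10\right)^{2} = 100$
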